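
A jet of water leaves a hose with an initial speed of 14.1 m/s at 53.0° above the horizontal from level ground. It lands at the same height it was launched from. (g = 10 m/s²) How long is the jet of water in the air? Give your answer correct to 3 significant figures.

Vertical component: v_y = 14.1 sin 53.0° = 11.26 m/s.
For a projectile landing at launch height, time of flight is t = 2 v_y / g = 2 × 11.26 / 10 = 2.25 s.

2.25 s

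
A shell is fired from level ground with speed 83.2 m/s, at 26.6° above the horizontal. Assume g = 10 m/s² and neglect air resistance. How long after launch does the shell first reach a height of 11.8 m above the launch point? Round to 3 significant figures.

0.331 s

v_y0 = 83.2 sin 26.6° = 37.25 m/s.
Set y = v_y0 t − ½ g t² = 11.8: 5.000 t² − 37.25 t + 11.8 = 0.
t = [37.25 ± √(1388 − 236.0)] / 10 = (37.25 ± 33.94) / 10, giving t = 0.331 s or t = 7.12 s.
The shell is on the way up at the first time, so t = 0.331 s.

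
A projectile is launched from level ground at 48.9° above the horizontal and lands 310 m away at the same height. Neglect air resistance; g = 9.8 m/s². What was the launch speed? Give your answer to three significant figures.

55.4 m/s

On level ground, R = v₀² sin(2θ) / g, so v₀ = √(R g / sin 2θ).
sin(2 × 48.9°) = 0.9907.
v₀ = √(310 × 9.8 / 0.9907) = √3067 = 55.4 m/s.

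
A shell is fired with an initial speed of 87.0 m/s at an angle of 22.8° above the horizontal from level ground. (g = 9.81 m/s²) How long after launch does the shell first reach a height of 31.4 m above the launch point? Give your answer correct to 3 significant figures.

1.11 s

v_y0 = 87.0 sin 22.8° = 33.71 m/s.
Set y = v_y0 t − ½ g t² = 31.4: 4.905 t² − 33.71 t + 31.4 = 0.
t = [33.71 ± √(1136 − 616.1)] / 9.81 = (33.71 ± 22.80) / 9.81, giving t = 1.11 s or t = 5.76 s.
The shell is on the way up at the first time, so t = 1.11 s.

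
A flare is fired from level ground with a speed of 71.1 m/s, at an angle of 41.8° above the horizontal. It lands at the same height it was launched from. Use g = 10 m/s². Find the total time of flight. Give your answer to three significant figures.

9.48 s

Vertical component: v_y = 71.1 sin 41.8° = 47.39 m/s.
For a projectile landing at launch height, time of flight is t = 2 v_y / g = 2 × 47.39 / 10 = 9.48 s.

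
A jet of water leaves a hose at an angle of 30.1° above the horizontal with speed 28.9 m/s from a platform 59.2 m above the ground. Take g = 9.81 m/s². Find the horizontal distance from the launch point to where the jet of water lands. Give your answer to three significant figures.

Components: v_x = 28.9 cos 30.1° = 25.00 m/s, v_y = 28.9 sin 30.1° = 14.49 m/s.
Vertical: 0 = 59.2 + 14.49 t − ½(9.81) t² ⇒ 4.905 t² − 14.49 t − 59.2 = 0.
t = [14.49 + √(210.0 + 1162)] / 9.810 = 5.253 s.
Horizontal: R = v_x · t = 25.00 × 5.253 = 131 m.

131 m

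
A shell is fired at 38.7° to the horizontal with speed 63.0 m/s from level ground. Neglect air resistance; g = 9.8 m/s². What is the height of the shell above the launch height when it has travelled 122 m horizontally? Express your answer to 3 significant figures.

67.6 m

v_x = 63.0 cos 38.7° = 49.17 m/s, v_y0 = 63.0 sin 38.7° = 39.39 m/s.
Time to reach x = 122 m: t = x / v_x = 122 / 49.17 = 2.481 s.
y = v_y0 t − ½ g t² = 39.39×2.481 − 4.900×2.481² = 67.6 m.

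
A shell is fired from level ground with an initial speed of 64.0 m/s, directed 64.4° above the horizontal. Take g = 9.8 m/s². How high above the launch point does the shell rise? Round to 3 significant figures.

170 m

Vertical component of launch velocity: v_y = 64.0 sin 64.4° = 57.72 m/s.
At the highest point the vertical velocity is zero, so v_y² = 2 g h_max.
h_max = (57.72)² / (2 × 9.8) = 3332 / 19.60 = 170 m.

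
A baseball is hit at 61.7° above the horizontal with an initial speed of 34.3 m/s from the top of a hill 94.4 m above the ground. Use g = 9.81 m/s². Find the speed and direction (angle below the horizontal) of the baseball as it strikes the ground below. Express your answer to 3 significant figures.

55.0 m/s at 72.8° below the horizontal

v_x = 34.3 cos 61.7° = 16.26 m/s (constant).
|v_y| at impact = √((30.20)² + 2×9.81×94.4) = 52.58 m/s.
Speed = √(16.26² + 52.58²) = 55.0 m/s; angle = arctan(52.58/16.26) = 72.8° below horizontal.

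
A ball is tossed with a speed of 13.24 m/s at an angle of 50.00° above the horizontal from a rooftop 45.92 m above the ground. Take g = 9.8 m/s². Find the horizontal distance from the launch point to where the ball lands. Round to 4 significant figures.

Components: v_x = 13.24 cos 50.00° = 8.5105 m/s, v_y = 13.24 sin 50.00° = 10.142 m/s.
Vertical: 0 = 45.92 + 10.142 t − ½(9.8) t² ⇒ 4.900 t² − 10.142 t − 45.92 = 0.
t = [10.142 + √(102.86 + 900.03)] / 9.800 = 4.2664 s.
Horizontal: R = v_x · t = 8.5105 × 4.2664 = 36.31 m.

36.31 m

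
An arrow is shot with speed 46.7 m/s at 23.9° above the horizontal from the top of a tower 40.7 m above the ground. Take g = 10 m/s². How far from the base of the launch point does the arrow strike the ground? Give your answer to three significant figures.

Components: v_x = 46.7 cos 23.9° = 42.70 m/s, v_y = 46.7 sin 23.9° = 18.92 m/s.
Vertical: 0 = 40.7 + 18.92 t − ½(10) t² ⇒ 5.000 t² − 18.92 t − 40.7 = 0.
t = [18.92 + √(358.0 + 814.0)] / 10.00 = 5.315 s.
Horizontal: R = v_x · t = 42.70 × 5.315 = 227 m.

227 m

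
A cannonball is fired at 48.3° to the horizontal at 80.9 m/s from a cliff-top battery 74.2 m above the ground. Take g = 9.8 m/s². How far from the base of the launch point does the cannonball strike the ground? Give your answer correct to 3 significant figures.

724 m

Components: v_x = 80.9 cos 48.3° = 53.82 m/s, v_y = 80.9 sin 48.3° = 60.40 m/s.
Vertical: 0 = 74.2 + 60.40 t − ½(9.8) t² ⇒ 4.900 t² − 60.40 t − 74.2 = 0.
t = [60.40 + √(3648 + 1454)] / 9.800 = 13.45 s.
Horizontal: R = v_x · t = 53.82 × 13.45 = 724 m.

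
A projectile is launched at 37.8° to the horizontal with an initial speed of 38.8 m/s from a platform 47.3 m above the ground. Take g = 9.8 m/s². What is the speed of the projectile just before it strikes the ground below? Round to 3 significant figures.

49.3 m/s

v_x = 38.8 cos 37.8° = 30.66 m/s is unchanged throughout.
For the vertical component, v_y² = v_y0² + 2 g h = (23.78)² + 2×9.8×47.3 = 1493, so |v_y| = 38.64 m/s.
Impact speed = √(v_x² + v_y²) = √(940.0 + 1493) = 49.3 m/s.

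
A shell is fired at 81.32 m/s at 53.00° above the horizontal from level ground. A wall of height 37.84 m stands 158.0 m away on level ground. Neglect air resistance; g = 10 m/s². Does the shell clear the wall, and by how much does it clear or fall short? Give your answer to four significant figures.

v_x = 81.32 cos 53.00° = 48.940 m/s; v_y0 = 81.32 sin 53.00° = 64.945 m/s.
Time to reach the wall: t = 158.0 / 48.940 = 3.2284 s.
Height at that point: y = 64.945×3.2284 − 5.000×3.2284² = 157.56 m.
That is 157.56 − 37.84 = 119.7 m above the top of the wall, so the shell clears it.

Yes — it clears the wall by 119.7 m.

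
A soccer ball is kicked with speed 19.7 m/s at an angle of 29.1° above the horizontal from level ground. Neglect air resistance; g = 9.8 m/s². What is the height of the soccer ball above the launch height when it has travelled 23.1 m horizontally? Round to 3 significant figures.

4.03 m

v_x = 19.7 cos 29.1° = 17.21 m/s, v_y0 = 19.7 sin 29.1° = 9.581 m/s.
Time to reach x = 23.1 m: t = x / v_x = 23.1 / 17.21 = 1.342 s.
y = v_y0 t − ½ g t² = 9.581×1.342 − 4.900×1.342² = 4.03 m.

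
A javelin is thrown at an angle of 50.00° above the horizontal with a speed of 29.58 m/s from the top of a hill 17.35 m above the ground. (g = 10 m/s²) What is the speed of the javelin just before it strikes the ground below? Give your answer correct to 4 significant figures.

34.96 m/s

v_x = 29.58 cos 50.00° = 19.014 m/s is unchanged throughout.
For the vertical component, v_y² = v_y0² + 2 g h = (22.660)² + 2×10×17.35 = 860.48, so |v_y| = 29.334 m/s.
Impact speed = √(v_x² + v_y²) = √(361.53 + 860.48) = 34.96 m/s.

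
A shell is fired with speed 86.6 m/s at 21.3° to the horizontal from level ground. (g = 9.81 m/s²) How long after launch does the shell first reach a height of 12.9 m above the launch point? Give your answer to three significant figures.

v_y0 = 86.6 sin 21.3° = 31.46 m/s.
Set y = v_y0 t − ½ g t² = 12.9: 4.905 t² − 31.46 t + 12.9 = 0.
t = [31.46 ± √(989.7 − 253.1)] / 9.81 = (31.46 ± 27.14) / 9.81, giving t = 0.440 s or t = 5.97 s.
The shell is on the way up at the first time, so t = 0.440 s.

0.440 s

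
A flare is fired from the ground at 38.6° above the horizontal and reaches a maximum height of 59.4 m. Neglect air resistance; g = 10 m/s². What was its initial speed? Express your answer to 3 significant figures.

At maximum height v_y = 0, so (v₀ sin θ)² = 2 g H.
v₀ sin 38.6° = √(2 × 10 × 59.4) = 34.47 m/s.
v₀ = 34.47 / sin 38.6° = 34.47 / 0.6239 = 55.2 m/s.

55.2 m/s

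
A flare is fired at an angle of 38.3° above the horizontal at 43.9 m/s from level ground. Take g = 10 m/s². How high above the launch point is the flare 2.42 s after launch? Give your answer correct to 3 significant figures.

36.6 m

v_y0 = 43.9 sin 38.3° = 27.21 m/s.
y(t) = v_y0 t − ½ g t² = 27.21×2.42 − 5.000×2.42² = 36.6 m.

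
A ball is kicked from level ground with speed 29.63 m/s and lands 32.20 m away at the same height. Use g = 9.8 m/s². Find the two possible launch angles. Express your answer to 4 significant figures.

10.53° and 79.47°

Level-ground range: R = v₀² sin(2θ)/g ⇒ sin 2θ = R g / v₀² = 32.20×9.8/29.63² = 0.3594.
2θ = arcsin(0.3594) = 21.063° or 180° − 21.063° = 158.937°.
So θ = 10.53° or θ = 79.47°.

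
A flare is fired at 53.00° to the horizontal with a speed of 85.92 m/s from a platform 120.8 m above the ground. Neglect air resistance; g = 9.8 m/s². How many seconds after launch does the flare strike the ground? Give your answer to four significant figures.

Vertical component: v_y = 85.92 sin 53.00° = 68.619 m/s.
Taking up as positive with launch at y = 120.8 m, landing at y = 0: 0 = 120.8 + 68.619 t − ½(9.8) t².
Solving 4.900 t² − 68.619 t − 120.8 = 0 gives t = [68.619 + √(68.619² + 4·4.900·120.8)] / 9.800 = 15.59 s.

15.59 s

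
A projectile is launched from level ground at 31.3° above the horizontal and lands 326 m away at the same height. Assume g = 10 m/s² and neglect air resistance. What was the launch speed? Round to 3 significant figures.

60.6 m/s

On level ground, R = v₀² sin(2θ) / g, so v₀ = √(R g / sin 2θ).
sin(2 × 31.3°) = 0.8878.
v₀ = √(326 × 10 / 0.8878) = √3672 = 60.6 m/s.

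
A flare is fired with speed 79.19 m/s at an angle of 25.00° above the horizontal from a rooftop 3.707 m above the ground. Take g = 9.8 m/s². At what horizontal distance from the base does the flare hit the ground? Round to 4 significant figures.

498.0 m

Components: v_x = 79.19 cos 25.00° = 71.771 m/s, v_y = 79.19 sin 25.00° = 33.467 m/s.
Vertical: 0 = 3.707 + 33.467 t − ½(9.8) t² ⇒ 4.900 t² − 33.467 t − 3.707 = 0.
t = [33.467 + √(1120.0 + 72.657)] / 9.800 = 6.9390 s.
Horizontal: R = v_x · t = 71.771 × 6.9390 = 498.0 m.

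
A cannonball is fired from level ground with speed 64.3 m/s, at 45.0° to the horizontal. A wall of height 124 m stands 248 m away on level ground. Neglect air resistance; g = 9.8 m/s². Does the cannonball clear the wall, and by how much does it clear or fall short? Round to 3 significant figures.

No — it falls 21.8 m short of clearing the wall.

v_x = 64.3 cos 45.0° = 45.47 m/s; v_y0 = 64.3 sin 45.0° = 45.47 m/s.
Time to reach the wall: t = 248 / 45.47 = 5.454 s.
Height at that point: y = 45.47×5.454 − 4.900×5.454² = 102.2 m.
That is 124 − 102.2 = 21.8 m below the top of the wall, so the cannonball does not clear it.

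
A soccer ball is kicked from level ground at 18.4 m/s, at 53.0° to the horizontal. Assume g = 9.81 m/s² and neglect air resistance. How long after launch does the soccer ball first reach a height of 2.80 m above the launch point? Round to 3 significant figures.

v_y0 = 18.4 sin 53.0° = 14.69 m/s.
Set y = v_y0 t − ½ g t² = 2.80: 4.905 t² − 14.69 t + 2.80 = 0.
t = [14.69 ± √(215.8 − 54.94)] / 9.81 = (14.69 ± 12.68) / 9.81, giving t = 0.205 s or t = 2.79 s.
The soccer ball is on the way up at the first time, so t = 0.205 s.

0.205 s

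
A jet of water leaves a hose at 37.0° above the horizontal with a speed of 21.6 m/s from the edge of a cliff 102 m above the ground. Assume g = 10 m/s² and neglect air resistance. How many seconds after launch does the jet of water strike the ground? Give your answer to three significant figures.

Vertical component: v_y = 21.6 sin 37.0° = 13.00 m/s.
Taking up as positive with launch at y = 102 m, landing at y = 0: 0 = 102 + 13.00 t − ½(10) t².
Solving 5.000 t² − 13.00 t − 102 = 0 gives t = [13.00 + √(13.00² + 4·5.000·102)] / 10.00 = 6.00 s.

6.00 s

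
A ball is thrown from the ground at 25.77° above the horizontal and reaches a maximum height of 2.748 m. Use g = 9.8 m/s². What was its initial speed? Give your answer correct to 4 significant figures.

16.88 m/s

At maximum height v_y = 0, so (v₀ sin θ)² = 2 g H.
v₀ sin 25.77° = √(2 × 9.8 × 2.748) = 7.3390 m/s.
v₀ = 7.3390 / sin 25.77° = 7.3390 / 0.4348 = 16.88 m/s.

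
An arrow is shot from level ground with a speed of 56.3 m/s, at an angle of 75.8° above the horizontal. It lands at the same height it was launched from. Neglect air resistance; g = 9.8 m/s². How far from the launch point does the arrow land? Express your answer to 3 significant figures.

154 m

Components: v_x = 56.3 cos 75.8° = 13.81 m/s, v_y = 56.3 sin 75.8° = 54.58 m/s.
Time of flight (same landing height): t = 2 v_y / g = 2 × 54.58 / 9.8 = 11.14 s.
Range: R = v_x · t = 13.81 × 11.14 = 154 m.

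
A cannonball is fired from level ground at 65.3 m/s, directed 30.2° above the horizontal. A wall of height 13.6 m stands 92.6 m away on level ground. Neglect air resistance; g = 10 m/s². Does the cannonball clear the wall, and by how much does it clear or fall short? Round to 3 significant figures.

Yes — it clears the wall by 26.8 m.

v_x = 65.3 cos 30.2° = 56.44 m/s; v_y0 = 65.3 sin 30.2° = 32.85 m/s.
Time to reach the wall: t = 92.6 / 56.44 = 1.641 s.
Height at that point: y = 32.85×1.641 − 5.000×1.641² = 40.44 m.
That is 40.44 − 13.6 = 26.8 m above the top of the wall, so the cannonball clears it.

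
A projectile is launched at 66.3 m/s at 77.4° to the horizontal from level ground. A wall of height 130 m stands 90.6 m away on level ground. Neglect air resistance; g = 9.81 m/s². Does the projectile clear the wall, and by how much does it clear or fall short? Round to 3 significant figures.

Yes — it clears the wall by 82.8 m.

v_x = 66.3 cos 77.4° = 14.46 m/s; v_y0 = 66.3 sin 77.4° = 64.70 m/s.
Time to reach the wall: t = 90.6 / 14.46 = 6.266 s.
Height at that point: y = 64.70×6.266 − 4.905×6.266² = 212.8 m.
That is 212.8 − 130 = 82.8 m above the top of the wall, so the projectile clears it.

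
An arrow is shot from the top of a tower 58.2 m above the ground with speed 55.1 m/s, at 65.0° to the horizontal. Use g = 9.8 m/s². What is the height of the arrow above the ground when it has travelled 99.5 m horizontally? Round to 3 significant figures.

182 m

v_x = 55.1 cos 65.0° = 23.29 m/s, v_y0 = 55.1 sin 65.0° = 49.94 m/s.
Time to reach x = 99.5 m: t = x / v_x = 99.5 / 23.29 = 4.272 s.
y = 58.2 + v_y0 t − ½ g t² = 58.2 + 49.94×4.272 − 4.900×4.272² = 182 m.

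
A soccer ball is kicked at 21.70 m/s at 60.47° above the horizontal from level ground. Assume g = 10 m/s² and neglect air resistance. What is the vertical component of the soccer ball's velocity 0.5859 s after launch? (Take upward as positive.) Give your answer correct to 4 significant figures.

13.02 m/s

Initial vertical component: v_y0 = 21.70 sin 60.47° = 18.881 m/s.
v_y(t) = v_y0 − g t = 18.881 − 10 × 0.5859 = 13.02 m/s.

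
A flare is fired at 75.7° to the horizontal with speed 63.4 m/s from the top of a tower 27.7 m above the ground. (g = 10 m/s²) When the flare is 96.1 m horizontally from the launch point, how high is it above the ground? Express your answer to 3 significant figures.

v_x = 63.4 cos 75.7° = 15.66 m/s, v_y0 = 63.4 sin 75.7° = 61.44 m/s.
Time to reach x = 96.1 m: t = x / v_x = 96.1 / 15.66 = 6.137 s.
y = 27.7 + v_y0 t − ½ g t² = 27.7 + 61.44×6.137 − 5.000×6.137² = 216 m.

216 m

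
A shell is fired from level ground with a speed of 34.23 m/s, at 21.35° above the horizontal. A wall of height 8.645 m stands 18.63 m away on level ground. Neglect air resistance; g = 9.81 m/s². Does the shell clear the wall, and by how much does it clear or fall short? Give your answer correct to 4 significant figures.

v_x = 34.23 cos 21.35° = 31.881 m/s; v_y0 = 34.23 sin 21.35° = 12.462 m/s.
Time to reach the wall: t = 18.63 / 31.881 = 0.58436 s.
Height at that point: y = 12.462×0.58436 − 4.905×0.58436² = 5.6074 m.
That is 8.645 − 5.6074 = 3.038 m below the top of the wall, so the shell does not clear it.

No — it falls 3.038 m short of clearing the wall.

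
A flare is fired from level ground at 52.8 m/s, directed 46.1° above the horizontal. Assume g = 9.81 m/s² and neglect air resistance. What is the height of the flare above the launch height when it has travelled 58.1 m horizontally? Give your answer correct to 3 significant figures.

48.0 m

v_x = 52.8 cos 46.1° = 36.61 m/s, v_y0 = 52.8 sin 46.1° = 38.05 m/s.
Time to reach x = 58.1 m: t = x / v_x = 58.1 / 36.61 = 1.587 s.
y = v_y0 t − ½ g t² = 38.05×1.587 − 4.905×1.587² = 48.0 m.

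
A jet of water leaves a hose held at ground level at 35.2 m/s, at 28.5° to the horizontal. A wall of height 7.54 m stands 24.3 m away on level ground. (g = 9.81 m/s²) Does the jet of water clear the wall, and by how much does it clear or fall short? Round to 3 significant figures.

Yes — it clears the wall by 2.63 m.

v_x = 35.2 cos 28.5° = 30.93 m/s; v_y0 = 35.2 sin 28.5° = 16.80 m/s.
Time to reach the wall: t = 24.3 / 30.93 = 0.7856 s.
Height at that point: y = 16.80×0.7856 − 4.905×0.7856² = 10.17 m.
That is 10.17 − 7.54 = 2.63 m above the top of the wall, so the jet of water clears it.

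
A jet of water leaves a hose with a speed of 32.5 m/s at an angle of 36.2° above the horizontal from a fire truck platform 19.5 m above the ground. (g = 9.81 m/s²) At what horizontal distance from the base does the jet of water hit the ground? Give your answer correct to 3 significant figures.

125 m

Components: v_x = 32.5 cos 36.2° = 26.23 m/s, v_y = 32.5 sin 36.2° = 19.19 m/s.
Vertical: 0 = 19.5 + 19.19 t − ½(9.81) t² ⇒ 4.905 t² − 19.19 t − 19.5 = 0.
t = [19.19 + √(368.3 + 382.6)] / 9.810 = 4.749 s.
Horizontal: R = v_x · t = 26.23 × 4.749 = 125 m.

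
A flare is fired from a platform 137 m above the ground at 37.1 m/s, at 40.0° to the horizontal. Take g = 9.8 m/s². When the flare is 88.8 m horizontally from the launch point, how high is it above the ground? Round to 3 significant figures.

v_x = 37.1 cos 40.0° = 28.42 m/s, v_y0 = 37.1 sin 40.0° = 23.85 m/s.
Time to reach x = 88.8 m: t = x / v_x = 88.8 / 28.42 = 3.125 s.
y = 137 + v_y0 t − ½ g t² = 137 + 23.85×3.125 − 4.900×3.125² = 164 m.

164 m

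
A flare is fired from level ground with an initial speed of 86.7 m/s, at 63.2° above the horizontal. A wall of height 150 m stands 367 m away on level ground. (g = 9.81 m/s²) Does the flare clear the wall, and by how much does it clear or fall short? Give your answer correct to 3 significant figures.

Yes — it clears the wall by 144 m.

v_x = 86.7 cos 63.2° = 39.09 m/s; v_y0 = 86.7 sin 63.2° = 77.39 m/s.
Time to reach the wall: t = 367 / 39.09 = 9.389 s.
Height at that point: y = 77.39×9.389 − 4.905×9.389² = 294.2 m.
That is 294.2 − 150 = 144 m above the top of the wall, so the flare clears it.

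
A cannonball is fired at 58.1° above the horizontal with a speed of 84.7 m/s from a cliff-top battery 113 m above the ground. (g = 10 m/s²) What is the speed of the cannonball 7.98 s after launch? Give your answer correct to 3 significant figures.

45.4 m/s

v_x = 84.7 cos 58.1° = 44.76 m/s (constant).
v_y(t) = 84.7 sin 58.1° − g t = 71.91 − 10 × 7.98 = -7.890 m/s.
Speed = √(v_x² + v_y²) = √(2003 + 62.25) = 45.4 m/s.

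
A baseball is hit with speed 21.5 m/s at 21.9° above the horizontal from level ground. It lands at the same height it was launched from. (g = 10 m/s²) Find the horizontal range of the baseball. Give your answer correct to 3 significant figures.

Components: v_x = 21.5 cos 21.9° = 19.95 m/s, v_y = 21.5 sin 21.9° = 8.019 m/s.
Time of flight (same landing height): t = 2 v_y / g = 2 × 8.019 / 10 = 1.604 s.
Range: R = v_x · t = 19.95 × 1.604 = 32.0 m.

32.0 m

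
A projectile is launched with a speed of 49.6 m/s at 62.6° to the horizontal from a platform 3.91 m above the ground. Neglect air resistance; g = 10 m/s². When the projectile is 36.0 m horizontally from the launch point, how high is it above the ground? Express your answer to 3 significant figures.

60.9 m

v_x = 49.6 cos 62.6° = 22.83 m/s, v_y0 = 49.6 sin 62.6° = 44.04 m/s.
Time to reach x = 36.0 m: t = x / v_x = 36.0 / 22.83 = 1.577 s.
y = 3.91 + v_y0 t − ½ g t² = 3.91 + 44.04×1.577 − 5.000×1.577² = 60.9 m.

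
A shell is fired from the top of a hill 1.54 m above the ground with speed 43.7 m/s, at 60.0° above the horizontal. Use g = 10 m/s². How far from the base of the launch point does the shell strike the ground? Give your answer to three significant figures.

Components: v_x = 43.7 cos 60.0° = 21.85 m/s, v_y = 43.7 sin 60.0° = 37.85 m/s.
Vertical: 0 = 1.54 + 37.85 t − ½(10) t² ⇒ 5.000 t² − 37.85 t − 1.54 = 0.
t = [37.85 + √(1433 + 30.80)] / 10.00 = 7.611 s.
Horizontal: R = v_x · t = 21.85 × 7.611 = 166 m.

166 m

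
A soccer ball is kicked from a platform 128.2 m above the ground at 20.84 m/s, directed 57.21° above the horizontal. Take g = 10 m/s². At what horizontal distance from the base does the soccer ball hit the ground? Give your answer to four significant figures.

Components: v_x = 20.84 cos 57.21° = 11.286 m/s, v_y = 20.84 sin 57.21° = 17.519 m/s.
Vertical: 0 = 128.2 + 17.519 t − ½(10) t² ⇒ 5.000 t² − 17.519 t − 128.2 = 0.
t = [17.519 + √(306.92 + 2564.0)] / 10.00 = 7.1100 s.
Horizontal: R = v_x · t = 11.286 × 7.1100 = 80.24 m.

80.24 m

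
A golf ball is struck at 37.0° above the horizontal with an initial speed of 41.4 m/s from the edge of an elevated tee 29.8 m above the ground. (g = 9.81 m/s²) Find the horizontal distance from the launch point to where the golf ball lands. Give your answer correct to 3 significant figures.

Components: v_x = 41.4 cos 37.0° = 33.06 m/s, v_y = 41.4 sin 37.0° = 24.92 m/s.
Vertical: 0 = 29.8 + 24.92 t − ½(9.81) t² ⇒ 4.905 t² − 24.92 t − 29.8 = 0.
t = [24.92 + √(621.0 + 584.7)] / 9.810 = 6.080 s.
Horizontal: R = v_x · t = 33.06 × 6.080 = 201 m.

201 m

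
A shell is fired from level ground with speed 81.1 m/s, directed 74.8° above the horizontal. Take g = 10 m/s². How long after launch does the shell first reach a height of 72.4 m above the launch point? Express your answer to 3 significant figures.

0.987 s

v_y0 = 81.1 sin 74.8° = 78.26 m/s.
Set y = v_y0 t − ½ g t² = 72.4: 5.000 t² − 78.26 t + 72.4 = 0.
t = [78.26 ± √(6125 − 1448)] / 10 = (78.26 ± 68.39) / 10, giving t = 0.987 s or t = 14.7 s.
The shell is on the way up at the first time, so t = 0.987 s.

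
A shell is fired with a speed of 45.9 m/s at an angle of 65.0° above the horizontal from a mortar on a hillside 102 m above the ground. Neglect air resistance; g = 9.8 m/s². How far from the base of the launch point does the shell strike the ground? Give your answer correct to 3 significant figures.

203 m

Components: v_x = 45.9 cos 65.0° = 19.40 m/s, v_y = 45.9 sin 65.0° = 41.60 m/s.
Vertical: 0 = 102 + 41.60 t − ½(9.8) t² ⇒ 4.900 t² − 41.60 t − 102 = 0.
t = [41.60 + √(1731 + 1999)] / 9.800 = 10.48 s.
Horizontal: R = v_x · t = 19.40 × 10.48 = 203 m.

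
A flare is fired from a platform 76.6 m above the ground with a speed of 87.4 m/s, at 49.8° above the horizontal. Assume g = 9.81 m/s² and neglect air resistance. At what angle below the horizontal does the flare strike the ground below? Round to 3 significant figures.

53.8°

v_x = 87.4 cos 49.8° = 56.41 m/s.
At impact |v_y| = √(v_y0² + 2 g h) = √(66.76² + 2×9.81×76.6) = 77.20 m/s.
Angle below horizontal = arctan(|v_y| / v_x) = arctan(77.20 / 56.41) = 53.8°.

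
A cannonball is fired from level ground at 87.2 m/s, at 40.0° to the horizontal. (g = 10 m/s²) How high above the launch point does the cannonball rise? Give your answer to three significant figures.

Vertical component of launch velocity: v_y = 87.2 sin 40.0° = 56.05 m/s.
At the highest point the vertical velocity is zero, so v_y² = 2 g h_max.
h_max = (56.05)² / (2 × 10) = 3142 / 20.00 = 157 m.

157 m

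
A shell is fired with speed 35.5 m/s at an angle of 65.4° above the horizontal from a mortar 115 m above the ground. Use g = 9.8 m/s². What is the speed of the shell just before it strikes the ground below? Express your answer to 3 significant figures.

v_x = 35.5 cos 65.4° = 14.78 m/s is unchanged throughout.
For the vertical component, v_y² = v_y0² + 2 g h = (32.28)² + 2×9.8×115 = 3296, so |v_y| = 57.41 m/s.
Impact speed = √(v_x² + v_y²) = √(218.4 + 3296) = 59.3 m/s.

59.3 m/s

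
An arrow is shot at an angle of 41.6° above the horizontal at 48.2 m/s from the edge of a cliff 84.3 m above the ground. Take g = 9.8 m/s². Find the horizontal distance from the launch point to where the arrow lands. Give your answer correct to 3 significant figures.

308 m

Components: v_x = 48.2 cos 41.6° = 36.04 m/s, v_y = 48.2 sin 41.6° = 32.00 m/s.
Vertical: 0 = 84.3 + 32.00 t − ½(9.8) t² ⇒ 4.900 t² − 32.00 t − 84.3 = 0.
t = [32.00 + √(1024 + 1652)] / 9.800 = 8.544 s.
Horizontal: R = v_x · t = 36.04 × 8.544 = 308 m.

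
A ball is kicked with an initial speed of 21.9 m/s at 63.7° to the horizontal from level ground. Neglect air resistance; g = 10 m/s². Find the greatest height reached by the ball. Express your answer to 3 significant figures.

19.3 m

Vertical component of launch velocity: v_y = 21.9 sin 63.7° = 19.63 m/s.
At the highest point the vertical velocity is zero, so v_y² = 2 g h_max.
h_max = (19.63)² / (2 × 10) = 385.3 / 20.00 = 19.3 m.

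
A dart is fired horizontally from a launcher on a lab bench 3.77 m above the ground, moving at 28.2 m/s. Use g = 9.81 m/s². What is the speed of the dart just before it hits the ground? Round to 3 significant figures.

Fall time: t = √(2 × 3.77 / 9.81) = 0.8767 s.
At impact: v_x = 28.2 m/s (unchanged), v_y = g t = 9.81 × 0.8767 = 8.600 m/s.
Speed = √(v_x² + v_y²) = √(795.2 + 73.96) = 29.5 m/s.

29.5 m/s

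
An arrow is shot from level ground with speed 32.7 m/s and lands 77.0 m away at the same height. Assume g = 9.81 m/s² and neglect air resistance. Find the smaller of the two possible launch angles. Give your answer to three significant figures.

22.5°

Level-ground range: R = v₀² sin(2θ)/g ⇒ sin 2θ = R g / v₀² = 77.0×9.81/32.7² = 0.7064.
2θ = arcsin(0.7064) = 44.94° or 180° − 44.94° = 135.06°.
So θ = 22.5° or θ = 67.5°.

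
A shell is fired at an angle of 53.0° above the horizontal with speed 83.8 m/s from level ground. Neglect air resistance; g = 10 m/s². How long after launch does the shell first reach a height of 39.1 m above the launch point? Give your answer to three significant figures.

0.612 s

v_y0 = 83.8 sin 53.0° = 66.93 m/s.
Set y = v_y0 t − ½ g t² = 39.1: 5.000 t² − 66.93 t + 39.1 = 0.
t = [66.93 ± √(4480 − 782.0)] / 10 = (66.93 ± 60.81) / 10, giving t = 0.612 s or t = 12.8 s.
The shell is on the way up at the first time, so t = 0.612 s.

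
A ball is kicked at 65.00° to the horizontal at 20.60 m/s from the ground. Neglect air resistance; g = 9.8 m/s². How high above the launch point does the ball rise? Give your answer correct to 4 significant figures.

17.78 m

Vertical component of launch velocity: v_y = 20.60 sin 65.00° = 18.670 m/s.
At the highest point the vertical velocity is zero, so v_y² = 2 g h_max.
h_max = (18.670)² / (2 × 9.8) = 348.57 / 19.60 = 17.78 m.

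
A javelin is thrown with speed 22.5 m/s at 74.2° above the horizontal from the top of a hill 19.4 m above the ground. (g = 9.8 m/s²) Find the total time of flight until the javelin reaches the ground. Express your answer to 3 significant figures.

Vertical component: v_y = 22.5 sin 74.2° = 21.65 m/s.
Taking up as positive with launch at y = 19.4 m, landing at y = 0: 0 = 19.4 + 21.65 t − ½(9.8) t².
Solving 4.900 t² − 21.65 t − 19.4 = 0 gives t = [21.65 + √(21.65² + 4·4.900·19.4)] / 9.800 = 5.18 s.

5.18 s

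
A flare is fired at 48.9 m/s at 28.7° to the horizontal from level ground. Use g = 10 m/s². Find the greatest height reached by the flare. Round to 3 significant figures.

27.6 m

Vertical component of launch velocity: v_y = 48.9 sin 28.7° = 23.48 m/s.
At the highest point the vertical velocity is zero, so v_y² = 2 g h_max.
h_max = (23.48)² / (2 × 10) = 551.3 / 20.00 = 27.6 m.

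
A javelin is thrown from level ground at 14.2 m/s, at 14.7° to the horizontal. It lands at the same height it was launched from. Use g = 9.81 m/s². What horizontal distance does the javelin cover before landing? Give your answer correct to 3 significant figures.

10.1 m

Components: v_x = 14.2 cos 14.7° = 13.74 m/s, v_y = 14.2 sin 14.7° = 3.603 m/s.
Time of flight (same landing height): t = 2 v_y / g = 2 × 3.603 / 9.81 = 0.7346 s.
Range: R = v_x · t = 13.74 × 0.7346 = 10.1 m.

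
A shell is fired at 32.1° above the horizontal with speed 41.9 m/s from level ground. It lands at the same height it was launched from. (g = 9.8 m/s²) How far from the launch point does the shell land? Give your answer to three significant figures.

161 m

Components: v_x = 41.9 cos 32.1° = 35.49 m/s, v_y = 41.9 sin 32.1° = 22.27 m/s.
Time of flight (same landing height): t = 2 v_y / g = 2 × 22.27 / 9.8 = 4.545 s.
Range: R = v_x · t = 35.49 × 4.545 = 161 m.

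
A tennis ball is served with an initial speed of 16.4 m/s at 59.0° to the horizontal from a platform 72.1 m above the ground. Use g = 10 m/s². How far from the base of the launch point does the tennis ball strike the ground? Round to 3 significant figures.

Components: v_x = 16.4 cos 59.0° = 8.447 m/s, v_y = 16.4 sin 59.0° = 14.06 m/s.
Vertical: 0 = 72.1 + 14.06 t − ½(10) t² ⇒ 5.000 t² − 14.06 t − 72.1 = 0.
t = [14.06 + √(197.7 + 1442)] / 10.00 = 5.455 s.
Horizontal: R = v_x · t = 8.447 × 5.455 = 46.1 m.

46.1 m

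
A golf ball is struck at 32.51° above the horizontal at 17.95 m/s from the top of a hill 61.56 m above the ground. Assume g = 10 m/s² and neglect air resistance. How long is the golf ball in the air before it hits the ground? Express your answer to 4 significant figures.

Vertical component: v_y = 17.95 sin 32.51° = 9.6472 m/s.
Taking up as positive with launch at y = 61.56 m, landing at y = 0: 0 = 61.56 + 9.6472 t − ½(10) t².
Solving 5.000 t² − 9.6472 t − 61.56 = 0 gives t = [9.6472 + √(9.6472² + 4·5.000·61.56)] / 10.00 = 4.604 s.

4.604 s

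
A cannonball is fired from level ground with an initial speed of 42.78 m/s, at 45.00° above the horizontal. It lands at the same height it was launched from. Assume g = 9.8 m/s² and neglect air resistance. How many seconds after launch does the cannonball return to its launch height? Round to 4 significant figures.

Vertical component: v_y = 42.78 sin 45.00° = 30.250 m/s.
For a projectile landing at launch height, time of flight is t = 2 v_y / g = 2 × 30.250 / 9.8 = 6.173 s.

6.173 s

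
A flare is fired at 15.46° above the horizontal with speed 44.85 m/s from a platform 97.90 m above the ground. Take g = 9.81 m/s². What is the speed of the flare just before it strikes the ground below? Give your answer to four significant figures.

62.71 m/s

v_x = 44.85 cos 15.46° = 43.227 m/s is unchanged throughout.
For the vertical component, v_y² = v_y0² + 2 g h = (11.955)² + 2×9.81×97.90 = 2063.7, so |v_y| = 45.428 m/s.
Impact speed = √(v_x² + v_y²) = √(1868.6 + 2063.7) = 62.71 m/s.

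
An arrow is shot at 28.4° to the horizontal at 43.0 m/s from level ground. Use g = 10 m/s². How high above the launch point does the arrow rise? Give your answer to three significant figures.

Vertical component of launch velocity: v_y = 43.0 sin 28.4° = 20.45 m/s.
At the highest point the vertical velocity is zero, so v_y² = 2 g h_max.
h_max = (20.45)² / (2 × 10) = 418.2 / 20.00 = 20.9 m.

20.9 m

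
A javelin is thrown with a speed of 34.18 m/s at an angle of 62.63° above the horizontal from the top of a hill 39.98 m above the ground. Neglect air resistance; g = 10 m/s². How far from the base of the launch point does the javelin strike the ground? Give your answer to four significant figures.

112.9 m

Components: v_x = 34.18 cos 62.63° = 15.714 m/s, v_y = 34.18 sin 62.63° = 30.354 m/s.
Vertical: 0 = 39.98 + 30.354 t − ½(10) t² ⇒ 5.000 t² − 30.354 t − 39.98 = 0.
t = [30.354 + √(921.37 + 799.60)] / 10.00 = 7.1839 s.
Horizontal: R = v_x · t = 15.714 × 7.1839 = 112.9 m.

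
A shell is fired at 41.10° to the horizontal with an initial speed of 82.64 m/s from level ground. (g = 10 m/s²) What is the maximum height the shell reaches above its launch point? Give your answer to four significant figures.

Vertical component of launch velocity: v_y = 82.64 sin 41.10° = 54.325 m/s.
At the highest point the vertical velocity is zero, so v_y² = 2 g h_max.
h_max = (54.325)² / (2 × 10) = 2951.2 / 20.00 = 147.6 m.

147.6 m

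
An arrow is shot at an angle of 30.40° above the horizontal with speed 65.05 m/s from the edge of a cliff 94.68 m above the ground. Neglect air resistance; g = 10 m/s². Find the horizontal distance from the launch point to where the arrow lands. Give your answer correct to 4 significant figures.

Components: v_x = 65.05 cos 30.40° = 56.107 m/s, v_y = 65.05 sin 30.40° = 32.917 m/s.
Vertical: 0 = 94.68 + 32.917 t − ½(10) t² ⇒ 5.000 t² − 32.917 t − 94.68 = 0.
t = [32.917 + √(1083.5 + 1893.6)] / 10.00 = 8.7480 s.
Horizontal: R = v_x · t = 56.107 × 8.7480 = 490.8 m.

490.8 m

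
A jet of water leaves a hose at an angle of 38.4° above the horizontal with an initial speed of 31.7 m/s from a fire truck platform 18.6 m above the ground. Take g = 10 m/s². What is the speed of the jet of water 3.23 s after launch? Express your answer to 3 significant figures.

27.9 m/s

v_x = 31.7 cos 38.4° = 24.84 m/s (constant).
v_y(t) = 31.7 sin 38.4° − g t = 19.69 − 10 × 3.23 = -12.61 m/s.
Speed = √(v_x² + v_y²) = √(617.0 + 159.0) = 27.9 m/s.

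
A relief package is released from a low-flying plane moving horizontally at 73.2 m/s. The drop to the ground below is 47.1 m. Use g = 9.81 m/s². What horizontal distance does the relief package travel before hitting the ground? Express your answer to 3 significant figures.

227 m

Initial vertical velocity is zero, so the fall time comes from h = ½ g t²: t = √(2 × 47.1 / 9.81) = 3.099 s.
Horizontal motion is uniform at 73.2 m/s, so x = 73.2 × 3.099 = 227 m.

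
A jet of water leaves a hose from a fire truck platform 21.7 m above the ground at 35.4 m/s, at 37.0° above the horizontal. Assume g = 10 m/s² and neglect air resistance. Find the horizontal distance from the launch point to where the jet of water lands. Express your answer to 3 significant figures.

144 m

Components: v_x = 35.4 cos 37.0° = 28.27 m/s, v_y = 35.4 sin 37.0° = 21.30 m/s.
Vertical: 0 = 21.7 + 21.30 t − ½(10) t² ⇒ 5.000 t² − 21.30 t − 21.7 = 0.
t = [21.30 + √(453.7 + 434.0)] / 10.00 = 5.109 s.
Horizontal: R = v_x · t = 28.27 × 5.109 = 144 m.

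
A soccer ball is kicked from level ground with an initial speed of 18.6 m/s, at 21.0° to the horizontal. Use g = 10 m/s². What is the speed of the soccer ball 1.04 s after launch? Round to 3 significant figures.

v_x = 18.6 cos 21.0° = 17.36 m/s (constant).
v_y(t) = 18.6 sin 21.0° − g t = 6.666 − 10 × 1.04 = -3.734 m/s.
Speed = √(v_x² + v_y²) = √(301.4 + 13.94) = 17.8 m/s.

17.8 m/s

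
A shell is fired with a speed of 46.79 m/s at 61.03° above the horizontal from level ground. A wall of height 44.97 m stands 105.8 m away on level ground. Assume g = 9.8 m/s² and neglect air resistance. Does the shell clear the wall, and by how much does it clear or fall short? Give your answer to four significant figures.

v_x = 46.79 cos 61.03° = 22.663 m/s; v_y0 = 46.79 sin 61.03° = 40.935 m/s.
Time to reach the wall: t = 105.8 / 22.663 = 4.6684 s.
Height at that point: y = 40.935×4.6684 − 4.900×4.6684² = 84.311 m.
That is 84.311 − 44.97 = 39.34 m above the top of the wall, so the shell clears it.

Yes — it clears the wall by 39.34 m.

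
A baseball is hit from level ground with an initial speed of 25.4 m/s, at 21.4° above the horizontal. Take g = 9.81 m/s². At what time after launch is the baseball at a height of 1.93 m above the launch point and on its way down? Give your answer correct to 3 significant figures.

v_y0 = 25.4 sin 21.4° = 9.268 m/s.
Set y = v_y0 t − ½ g t² = 1.93: 4.905 t² − 9.268 t + 1.93 = 0.
t = [9.268 ± √(85.90 − 37.87)] / 9.81 = (9.268 ± 6.930) / 9.81, giving t = 0.238 s or t = 1.65 s.
On the way down corresponds to the larger root: t = 1.65 s.

1.65 s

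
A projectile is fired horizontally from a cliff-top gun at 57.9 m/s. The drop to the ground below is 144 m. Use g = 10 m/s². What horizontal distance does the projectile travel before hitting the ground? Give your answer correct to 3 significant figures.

Initial vertical velocity is zero, so the fall time comes from h = ½ g t²: t = √(2 × 144 / 10) = 5.367 s.
Horizontal motion is uniform at 57.9 m/s, so x = 57.9 × 5.367 = 311 m.

311 m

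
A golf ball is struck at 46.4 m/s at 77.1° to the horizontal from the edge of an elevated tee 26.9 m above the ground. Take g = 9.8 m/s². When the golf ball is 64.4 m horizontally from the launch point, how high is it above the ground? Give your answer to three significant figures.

v_x = 46.4 cos 77.1° = 10.36 m/s, v_y0 = 46.4 sin 77.1° = 45.23 m/s.
Time to reach x = 64.4 m: t = x / v_x = 64.4 / 10.36 = 6.216 s.
y = 26.9 + v_y0 t − ½ g t² = 26.9 + 45.23×6.216 − 4.900×6.216² = 119 m.

119 m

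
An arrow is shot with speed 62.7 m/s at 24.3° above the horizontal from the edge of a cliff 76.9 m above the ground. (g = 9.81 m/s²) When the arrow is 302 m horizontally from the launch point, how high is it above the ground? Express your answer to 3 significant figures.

76.3 m

v_x = 62.7 cos 24.3° = 57.14 m/s, v_y0 = 62.7 sin 24.3° = 25.80 m/s.
Time to reach x = 302 m: t = x / v_x = 302 / 57.14 = 5.285 s.
y = 76.9 + v_y0 t − ½ g t² = 76.9 + 25.80×5.285 − 4.905×5.285² = 76.3 m.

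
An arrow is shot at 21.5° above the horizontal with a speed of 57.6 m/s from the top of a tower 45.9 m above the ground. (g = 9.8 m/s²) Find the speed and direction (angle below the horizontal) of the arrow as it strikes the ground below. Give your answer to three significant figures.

v_x = 57.6 cos 21.5° = 53.59 m/s (constant).
|v_y| at impact = √((21.11)² + 2×9.8×45.9) = 36.68 m/s.
Speed = √(53.59² + 36.68²) = 64.9 m/s; angle = arctan(36.68/53.59) = 34.4° below horizontal.

64.9 m/s at 34.4° below the horizontal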